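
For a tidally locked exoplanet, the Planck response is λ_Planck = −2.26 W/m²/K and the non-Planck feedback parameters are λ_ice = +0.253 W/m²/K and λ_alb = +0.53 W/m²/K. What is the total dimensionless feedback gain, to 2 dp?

0.35

Convert to gains: g_ice = 0.253/2.26 = 0.1119; g_alb = 0.53/2.26 = 0.2345.
Total gain g = 0.3464.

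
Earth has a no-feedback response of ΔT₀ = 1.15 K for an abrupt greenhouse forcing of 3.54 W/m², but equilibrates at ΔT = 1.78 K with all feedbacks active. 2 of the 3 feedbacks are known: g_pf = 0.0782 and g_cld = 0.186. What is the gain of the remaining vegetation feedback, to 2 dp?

0.09

Amplification A = ΔT/ΔT₀ = 1.78/1.15 = 1.548.
Total gain g = 1 − 1/A = 1 − 1/1.548 = 0.354.
Known gains sum to 0.0782 + 0.186 = 0.2642.
g_veg = 0.354 − 0.2642 = 0.09.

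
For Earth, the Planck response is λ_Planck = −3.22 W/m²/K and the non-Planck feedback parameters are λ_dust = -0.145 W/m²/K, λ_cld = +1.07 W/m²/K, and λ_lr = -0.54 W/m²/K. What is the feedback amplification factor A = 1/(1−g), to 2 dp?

Convert to gains: g_dust = -0.145/3.22 = -0.04503; g_cld = 1.07/3.22 = 0.3323; g_lr = -0.54/3.22 = -0.1677.
Total gain g = 0.11957.
A = 1/(1 − 0.11957) = 1.14.

1.14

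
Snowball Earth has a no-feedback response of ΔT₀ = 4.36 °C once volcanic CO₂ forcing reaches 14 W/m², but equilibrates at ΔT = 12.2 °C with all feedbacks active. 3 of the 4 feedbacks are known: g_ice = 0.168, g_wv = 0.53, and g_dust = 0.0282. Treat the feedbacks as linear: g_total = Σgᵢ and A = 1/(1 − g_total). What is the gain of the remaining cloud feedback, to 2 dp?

Amplification A = ΔT/ΔT₀ = 12.2/4.36 = 2.798.
Total gain g = 1 − 1/A = 1 − 1/2.798 = 0.6426.
Known gains sum to 0.168 + 0.53 + 0.0282 = 0.7262.
g_cld = 0.6426 − 0.7262 = -0.08.

-0.08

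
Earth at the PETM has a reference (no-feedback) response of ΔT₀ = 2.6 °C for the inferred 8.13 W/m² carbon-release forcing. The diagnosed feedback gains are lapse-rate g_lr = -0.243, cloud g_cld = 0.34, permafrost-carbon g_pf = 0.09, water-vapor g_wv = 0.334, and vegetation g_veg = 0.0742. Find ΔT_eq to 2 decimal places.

6.42 °C

Total gain g = -0.243 + 0.34 + 0.09 + 0.334 + 0.0742 = 0.5952.
Amplification A = 1/(1 − 0.5952) = 2.47.
ΔT = 2.6 × 2.47 = 6.42 °C.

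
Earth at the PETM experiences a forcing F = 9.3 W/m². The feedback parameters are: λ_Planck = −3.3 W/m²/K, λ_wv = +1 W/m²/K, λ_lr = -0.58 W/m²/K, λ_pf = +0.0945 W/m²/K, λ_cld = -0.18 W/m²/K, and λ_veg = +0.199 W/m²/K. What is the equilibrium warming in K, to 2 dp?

Net feedback parameter λ = (−3.3) + (+1) + (-0.58) + (+0.0945) + (-0.18) + (+0.199) = -2.7665 W/m²/K.
ΔT = −F/λ = −9.3/(-2.7665) = 3.36 K.

3.36 K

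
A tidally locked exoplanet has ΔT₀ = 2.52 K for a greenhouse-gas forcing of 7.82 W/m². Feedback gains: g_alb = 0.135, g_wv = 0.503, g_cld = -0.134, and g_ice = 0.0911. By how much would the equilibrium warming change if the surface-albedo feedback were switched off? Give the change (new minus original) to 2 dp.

Original: g = 0.5951, ΔT = 2.52/(1−0.5951) = 6.2238 K.
Without surface-albedo: g' = 0.4601, ΔT' = 2.52/(1−0.4601) = 4.6675 K.
Change = 4.6675 − 6.2238 = -1.56 K.

-1.56 K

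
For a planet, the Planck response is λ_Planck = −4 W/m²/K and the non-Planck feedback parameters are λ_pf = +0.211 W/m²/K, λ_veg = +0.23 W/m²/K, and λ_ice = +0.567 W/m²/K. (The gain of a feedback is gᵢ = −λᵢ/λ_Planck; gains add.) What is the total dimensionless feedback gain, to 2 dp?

0.25

Convert to gains: g_pf = 0.211/4 = 0.05275; g_veg = 0.23/4 = 0.0575; g_ice = 0.567/4 = 0.1417.
Total gain g = 0.25195.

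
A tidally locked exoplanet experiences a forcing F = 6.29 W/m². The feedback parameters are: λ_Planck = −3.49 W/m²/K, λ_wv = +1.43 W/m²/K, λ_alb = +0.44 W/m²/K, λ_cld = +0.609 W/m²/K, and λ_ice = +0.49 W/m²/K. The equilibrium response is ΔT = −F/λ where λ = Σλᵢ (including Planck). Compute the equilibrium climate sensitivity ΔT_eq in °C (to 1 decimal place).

12.1 °C

Net feedback parameter λ = (−3.49) + (+1.43) + (+0.44) + (+0.609) + (+0.49) = -0.521 W/m²/K.
ΔT = −F/λ = −6.29/(-0.521) = 12.1 °C.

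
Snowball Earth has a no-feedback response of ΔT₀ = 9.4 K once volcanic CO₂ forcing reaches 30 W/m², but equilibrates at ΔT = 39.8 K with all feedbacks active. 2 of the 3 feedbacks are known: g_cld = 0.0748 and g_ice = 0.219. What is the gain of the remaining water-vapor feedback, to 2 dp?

0.47

Amplification A = ΔT/ΔT₀ = 39.8/9.4 = 4.234.
Total gain g = 1 − 1/A = 1 − 1/4.234 = 0.7638.
Known gains sum to 0.0748 + 0.219 = 0.2938.
g_wv = 0.7638 − 0.2938 = 0.47.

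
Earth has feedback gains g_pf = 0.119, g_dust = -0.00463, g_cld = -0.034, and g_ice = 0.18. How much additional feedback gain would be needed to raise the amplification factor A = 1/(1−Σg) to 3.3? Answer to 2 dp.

0.44

Current total gain = 0.26037.
Target gain for A = 3.3: g* = 1 − 1/3.3 = 0.697.
Additional gain needed = 0.697 − 0.26037 = 0.44.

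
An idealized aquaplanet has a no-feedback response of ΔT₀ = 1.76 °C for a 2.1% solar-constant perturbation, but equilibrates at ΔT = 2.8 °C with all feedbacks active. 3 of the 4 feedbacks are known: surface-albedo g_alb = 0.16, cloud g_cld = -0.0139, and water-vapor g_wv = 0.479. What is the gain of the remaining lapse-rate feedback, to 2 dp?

-0.25

Amplification A = ΔT/ΔT₀ = 2.8/1.76 = 1.591.
Total gain g = 1 − 1/A = 1 − 1/1.591 = 0.3715.
Known gains sum to 0.16 − 0.0139 + 0.479 = 0.6251.
g_lr = 0.3715 − 0.6251 = -0.25.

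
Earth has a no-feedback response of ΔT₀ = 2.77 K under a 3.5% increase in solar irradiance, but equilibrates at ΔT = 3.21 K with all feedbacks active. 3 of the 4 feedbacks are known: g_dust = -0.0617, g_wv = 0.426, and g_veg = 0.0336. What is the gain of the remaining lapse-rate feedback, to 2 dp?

Amplification A = ΔT/ΔT₀ = 3.21/2.77 = 1.159.
Total gain g = 1 − 1/A = 1 − 1/1.159 = 0.1372.
Known gains sum to -0.0617 + 0.426 + 0.0336 = 0.3979.
g_lr = 0.1372 − 0.3979 = -0.26.

-0.26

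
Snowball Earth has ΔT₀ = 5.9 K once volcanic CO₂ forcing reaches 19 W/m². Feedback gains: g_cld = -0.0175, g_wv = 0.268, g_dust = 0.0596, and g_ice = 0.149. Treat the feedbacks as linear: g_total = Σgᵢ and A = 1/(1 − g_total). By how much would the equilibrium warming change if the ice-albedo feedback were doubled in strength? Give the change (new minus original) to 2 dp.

Original: g = 0.4591, ΔT = 5.9/(1−0.4591) = 10.9077 K.
With doubled ice-albedo: g' = 0.6081, ΔT' = 5.9/(1−0.6081) = 15.0549 K.
Change = 15.0549 − 10.9077 = 4.15 K.

4.15 K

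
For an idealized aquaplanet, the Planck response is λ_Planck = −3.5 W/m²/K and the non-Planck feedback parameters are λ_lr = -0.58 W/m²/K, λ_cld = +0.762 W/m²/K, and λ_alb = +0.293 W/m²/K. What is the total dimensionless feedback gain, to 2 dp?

0.14

Convert to gains: g_lr = -0.58/3.5 = -0.1657; g_cld = 0.762/3.5 = 0.2177; g_alb = 0.293/3.5 = 0.08371.
Total gain g = 0.13571.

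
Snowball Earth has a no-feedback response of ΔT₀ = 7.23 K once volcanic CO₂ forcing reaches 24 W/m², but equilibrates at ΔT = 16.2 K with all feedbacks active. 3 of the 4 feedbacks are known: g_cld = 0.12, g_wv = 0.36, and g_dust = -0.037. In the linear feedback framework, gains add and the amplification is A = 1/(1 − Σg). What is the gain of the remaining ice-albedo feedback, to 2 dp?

0.11

Amplification A = ΔT/ΔT₀ = 16.2/7.23 = 2.241.
Total gain g = 1 − 1/A = 1 − 1/2.241 = 0.5538.
Known gains sum to 0.12 + 0.36 − 0.037 = 0.443.
g_ice = 0.5538 − 0.443 = 0.11.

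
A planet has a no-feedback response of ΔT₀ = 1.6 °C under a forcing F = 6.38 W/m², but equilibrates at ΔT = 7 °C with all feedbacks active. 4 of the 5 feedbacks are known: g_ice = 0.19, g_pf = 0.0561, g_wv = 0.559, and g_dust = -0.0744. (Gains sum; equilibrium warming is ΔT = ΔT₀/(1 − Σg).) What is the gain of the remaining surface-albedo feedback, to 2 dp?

Amplification A = ΔT/ΔT₀ = 7/1.6 = 4.375.
Total gain g = 1 − 1/A = 1 − 1/4.375 = 0.7714.
Known gains sum to 0.19 + 0.0561 + 0.559 − 0.0744 = 0.7307.
g_alb = 0.7714 − 0.7307 = 0.04.

0.04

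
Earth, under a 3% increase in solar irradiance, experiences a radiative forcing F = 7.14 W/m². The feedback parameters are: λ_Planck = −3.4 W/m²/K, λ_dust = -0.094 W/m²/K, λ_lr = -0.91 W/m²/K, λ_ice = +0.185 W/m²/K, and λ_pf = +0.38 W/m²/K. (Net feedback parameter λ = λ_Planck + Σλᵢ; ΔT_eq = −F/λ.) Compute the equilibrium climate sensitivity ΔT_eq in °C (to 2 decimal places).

Net feedback parameter λ = (−3.4) + (-0.094) + (-0.91) + (+0.185) + (+0.38) = -3.839 W/m²/K.
ΔT = −F/λ = −7.14/(-3.839) = 1.86 °C.

1.86 °C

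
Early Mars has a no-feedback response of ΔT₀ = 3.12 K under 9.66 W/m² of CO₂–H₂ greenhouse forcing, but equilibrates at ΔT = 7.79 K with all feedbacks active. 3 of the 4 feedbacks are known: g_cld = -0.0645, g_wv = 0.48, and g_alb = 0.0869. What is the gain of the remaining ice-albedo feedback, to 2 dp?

0.10

Amplification A = ΔT/ΔT₀ = 7.79/3.12 = 2.497.
Total gain g = 1 − 1/A = 1 − 1/2.497 = 0.5995.
Known gains sum to -0.0645 + 0.48 + 0.0869 = 0.5024.
g_ice = 0.5995 − 0.5024 = 0.10.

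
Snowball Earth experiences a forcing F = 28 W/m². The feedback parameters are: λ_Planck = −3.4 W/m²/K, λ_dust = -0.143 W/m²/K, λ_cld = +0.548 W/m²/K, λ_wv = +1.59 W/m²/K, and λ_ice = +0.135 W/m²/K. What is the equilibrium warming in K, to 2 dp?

Net feedback parameter λ = (−3.4) + (-0.143) + (+0.548) + (+1.59) + (+0.135) = -1.27 W/m²/K.
ΔT = −F/λ = −28/(-1.27) = 22.05 K.

22.05 K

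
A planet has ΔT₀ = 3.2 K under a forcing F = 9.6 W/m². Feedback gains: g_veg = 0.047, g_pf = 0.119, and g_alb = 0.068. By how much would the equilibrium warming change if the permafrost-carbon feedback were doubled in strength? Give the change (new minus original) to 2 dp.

0.77 K

Original: g = 0.234, ΔT = 3.2/(1−0.234) = 4.1775 K.
With doubled permafrost-carbon: g' = 0.353, ΔT' = 3.2/(1−0.353) = 4.9459 K.
Change = 4.9459 − 4.1775 = 0.77 K.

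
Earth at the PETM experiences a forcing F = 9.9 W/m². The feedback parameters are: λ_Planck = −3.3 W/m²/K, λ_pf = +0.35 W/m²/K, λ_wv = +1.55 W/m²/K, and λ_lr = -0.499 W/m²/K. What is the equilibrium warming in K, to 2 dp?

5.21 K

Net feedback parameter λ = (−3.3) + (+0.35) + (+1.55) + (-0.499) = -1.899 W/m²/K.
ΔT = −F/λ = −9.9/(-1.899) = 5.21 K.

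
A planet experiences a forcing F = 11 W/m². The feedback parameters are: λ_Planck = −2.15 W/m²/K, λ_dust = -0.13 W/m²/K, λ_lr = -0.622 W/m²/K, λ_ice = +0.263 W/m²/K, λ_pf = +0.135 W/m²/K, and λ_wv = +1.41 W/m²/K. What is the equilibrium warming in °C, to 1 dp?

Net feedback parameter λ = (−2.15) + (-0.13) + (-0.622) + (+0.263) + (+0.135) + (+1.41) = -1.094 W/m²/K.
ΔT = −F/λ = −11/(-1.094) = 10.1 °C.

10.1 °C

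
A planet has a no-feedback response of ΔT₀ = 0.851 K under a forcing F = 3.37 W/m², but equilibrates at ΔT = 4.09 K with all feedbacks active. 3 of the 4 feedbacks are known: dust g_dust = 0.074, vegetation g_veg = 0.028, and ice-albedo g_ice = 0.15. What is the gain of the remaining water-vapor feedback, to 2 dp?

Amplification A = ΔT/ΔT₀ = 4.09/0.851 = 4.806.
Total gain g = 1 − 1/A = 1 − 1/4.806 = 0.7919.
Known gains sum to 0.074 + 0.028 + 0.15 = 0.252.
g_wv = 0.7919 − 0.252 = 0.54.

0.54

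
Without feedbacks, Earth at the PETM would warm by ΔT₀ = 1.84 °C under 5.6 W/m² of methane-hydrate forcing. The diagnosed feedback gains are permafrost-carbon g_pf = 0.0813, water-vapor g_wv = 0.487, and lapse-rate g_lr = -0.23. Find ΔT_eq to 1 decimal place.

Total gain g = 0.0813 + 0.487 − 0.23 = 0.3383.
Amplification A = 1/(1 − 0.3383) = 1.511.
ΔT = 1.84 × 1.511 = 2.8 °C.

2.8 °C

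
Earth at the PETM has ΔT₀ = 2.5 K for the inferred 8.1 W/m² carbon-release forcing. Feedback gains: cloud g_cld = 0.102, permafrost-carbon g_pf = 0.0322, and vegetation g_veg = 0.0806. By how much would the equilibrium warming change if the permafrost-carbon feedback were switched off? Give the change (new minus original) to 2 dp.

Original: g = 0.2148, ΔT = 2.5/(1−0.2148) = 3.1839 K.
Without permafrost-carbon: g' = 0.1826, ΔT' = 2.5/(1−0.1826) = 3.0585 K.
Change = 3.0585 − 3.1839 = -0.13 K.

-0.13 K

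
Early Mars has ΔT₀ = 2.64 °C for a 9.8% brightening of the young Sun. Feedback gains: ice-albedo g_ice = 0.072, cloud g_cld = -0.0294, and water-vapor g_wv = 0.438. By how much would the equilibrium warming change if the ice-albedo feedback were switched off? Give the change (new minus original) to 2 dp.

-0.62 °C

Original: g = 0.4806, ΔT = 2.64/(1−0.4806) = 5.0828 °C.
Without ice-albedo: g' = 0.4086, ΔT' = 2.64/(1−0.4086) = 4.4640 °C.
Change = 4.4640 − 5.0828 = -0.62 °C.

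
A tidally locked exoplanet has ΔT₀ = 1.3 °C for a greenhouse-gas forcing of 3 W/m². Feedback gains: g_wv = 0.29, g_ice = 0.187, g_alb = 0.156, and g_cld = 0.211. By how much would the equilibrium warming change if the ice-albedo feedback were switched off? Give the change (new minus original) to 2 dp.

-4.54 °C

Original: g = 0.844, ΔT = 1.3/(1−0.844) = 8.3333 °C.
Without ice-albedo: g' = 0.657, ΔT' = 1.3/(1−0.657) = 3.7901 °C.
Change = 3.7901 − 8.3333 = -4.54 °C.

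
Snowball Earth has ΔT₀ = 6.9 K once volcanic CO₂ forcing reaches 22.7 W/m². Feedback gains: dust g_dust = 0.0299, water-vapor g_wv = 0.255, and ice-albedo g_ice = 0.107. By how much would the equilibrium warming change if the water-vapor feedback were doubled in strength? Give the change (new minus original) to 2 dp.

8.19 K

Original: g = 0.3919, ΔT = 6.9/(1−0.3919) = 11.3468 K.
With doubled water-vapor: g' = 0.6469, ΔT' = 6.9/(1−0.6469) = 19.5412 K.
Change = 19.5412 − 11.3468 = 8.19 K.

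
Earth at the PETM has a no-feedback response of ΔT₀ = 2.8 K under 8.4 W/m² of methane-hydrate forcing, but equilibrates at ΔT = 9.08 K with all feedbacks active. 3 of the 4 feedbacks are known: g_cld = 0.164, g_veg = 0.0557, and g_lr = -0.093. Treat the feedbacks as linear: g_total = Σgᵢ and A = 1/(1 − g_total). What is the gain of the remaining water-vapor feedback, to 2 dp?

0.56

Amplification A = ΔT/ΔT₀ = 9.08/2.8 = 3.243.
Total gain g = 1 − 1/A = 1 − 1/3.243 = 0.6916.
Known gains sum to 0.164 + 0.0557 − 0.093 = 0.1267.
g_wv = 0.6916 − 0.1267 = 0.56.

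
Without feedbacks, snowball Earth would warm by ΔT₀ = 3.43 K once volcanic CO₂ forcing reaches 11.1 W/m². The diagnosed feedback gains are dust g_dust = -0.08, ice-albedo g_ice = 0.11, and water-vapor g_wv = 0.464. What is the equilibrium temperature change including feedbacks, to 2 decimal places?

Total gain g = -0.08 + 0.11 + 0.464 = 0.494.
Amplification A = 1/(1 − 0.494) = 1.976.
ΔT = 3.43 × 1.976 = 6.78 K.

6.78 K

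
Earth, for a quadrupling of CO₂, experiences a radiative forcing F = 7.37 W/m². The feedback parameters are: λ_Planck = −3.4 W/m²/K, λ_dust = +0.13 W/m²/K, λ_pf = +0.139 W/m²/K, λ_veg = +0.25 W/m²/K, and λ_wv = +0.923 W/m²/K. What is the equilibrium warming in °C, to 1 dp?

Net feedback parameter λ = (−3.4) + (+0.13) + (+0.139) + (+0.25) + (+0.923) = -1.958 W/m²/K.
ΔT = −F/λ = −7.37/(-1.958) = 3.8 °C.

3.8 °C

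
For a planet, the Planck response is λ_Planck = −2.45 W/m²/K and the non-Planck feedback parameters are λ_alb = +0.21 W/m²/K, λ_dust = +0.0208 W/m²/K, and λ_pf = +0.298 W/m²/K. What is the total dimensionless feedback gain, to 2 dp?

Convert to gains: g_alb = 0.21/2.45 = 0.08571; g_dust = 0.0208/2.45 = 0.00849; g_pf = 0.298/2.45 = 0.1216.
Total gain g = 0.2158.

0.22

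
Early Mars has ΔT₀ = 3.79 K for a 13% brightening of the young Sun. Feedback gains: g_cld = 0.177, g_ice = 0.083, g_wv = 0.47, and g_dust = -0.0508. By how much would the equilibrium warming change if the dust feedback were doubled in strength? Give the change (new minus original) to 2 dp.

-1.62 K

Original: g = 0.6792, ΔT = 3.79/(1−0.6792) = 11.8142 K.
With doubled dust: g' = 0.6284, ΔT' = 3.79/(1−0.6284) = 10.1991 K.
Change = 10.1991 − 11.8142 = -1.62 K.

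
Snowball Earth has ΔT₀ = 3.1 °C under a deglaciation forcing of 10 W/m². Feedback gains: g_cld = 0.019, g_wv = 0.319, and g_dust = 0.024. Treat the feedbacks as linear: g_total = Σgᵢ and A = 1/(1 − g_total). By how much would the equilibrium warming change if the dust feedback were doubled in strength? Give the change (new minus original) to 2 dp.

Original: g = 0.362, ΔT = 3.1/(1−0.362) = 4.8589 °C.
With doubled dust: g' = 0.386, ΔT' = 3.1/(1−0.386) = 5.0489 °C.
Change = 5.0489 − 4.8589 = 0.19 °C.

0.19 °C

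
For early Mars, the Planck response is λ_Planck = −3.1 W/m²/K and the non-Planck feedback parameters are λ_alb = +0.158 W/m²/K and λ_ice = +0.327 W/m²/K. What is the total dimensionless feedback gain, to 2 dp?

0.16

Convert to gains: g_alb = 0.158/3.1 = 0.05097; g_ice = 0.327/3.1 = 0.1055.
Total gain g = 0.15647.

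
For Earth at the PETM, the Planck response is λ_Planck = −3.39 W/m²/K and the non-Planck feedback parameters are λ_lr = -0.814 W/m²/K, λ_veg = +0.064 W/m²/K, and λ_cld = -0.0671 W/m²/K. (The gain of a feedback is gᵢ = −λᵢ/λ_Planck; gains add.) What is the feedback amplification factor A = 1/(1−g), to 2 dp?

0.81

Convert to gains: g_lr = -0.814/3.39 = -0.2401; g_veg = 0.064/3.39 = 0.01888; g_cld = -0.0671/3.39 = -0.01979.
Total gain g = -0.24101.
A = 1/(1 + 0.24101) = 0.81.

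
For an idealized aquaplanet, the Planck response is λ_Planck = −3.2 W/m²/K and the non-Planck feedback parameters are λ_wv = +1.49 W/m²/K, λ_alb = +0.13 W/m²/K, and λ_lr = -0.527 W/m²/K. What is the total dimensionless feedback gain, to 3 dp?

Convert to gains: g_wv = 1.49/3.2 = 0.4656; g_alb = 0.13/3.2 = 0.04063; g_lr = -0.527/3.2 = -0.1647.
Total gain g = 0.34153.

0.342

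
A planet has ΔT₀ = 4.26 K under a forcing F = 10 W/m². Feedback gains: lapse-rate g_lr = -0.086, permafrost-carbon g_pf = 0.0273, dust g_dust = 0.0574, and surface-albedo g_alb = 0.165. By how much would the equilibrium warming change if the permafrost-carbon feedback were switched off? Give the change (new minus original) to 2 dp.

-0.16 K

Original: g = 0.1637, ΔT = 4.26/(1−0.1637) = 5.0939 K.
Without permafrost-carbon: g' = 0.1364, ΔT' = 4.26/(1−0.1364) = 4.9328 K.
Change = 4.9328 − 5.0939 = -0.16 K.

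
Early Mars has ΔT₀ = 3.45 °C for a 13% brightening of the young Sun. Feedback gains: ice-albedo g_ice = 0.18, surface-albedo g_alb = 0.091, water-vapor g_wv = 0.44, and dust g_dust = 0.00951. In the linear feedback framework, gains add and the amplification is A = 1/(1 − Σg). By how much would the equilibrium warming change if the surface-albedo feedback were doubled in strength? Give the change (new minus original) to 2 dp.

Original: g = 0.72051, ΔT = 3.45/(1−0.72051) = 12.3439 °C.
With doubled surface-albedo: g' = 0.81151, ΔT' = 3.45/(1−0.81151) = 18.3034 °C.
Change = 18.3034 − 12.3439 = 5.96 °C.

5.96 °C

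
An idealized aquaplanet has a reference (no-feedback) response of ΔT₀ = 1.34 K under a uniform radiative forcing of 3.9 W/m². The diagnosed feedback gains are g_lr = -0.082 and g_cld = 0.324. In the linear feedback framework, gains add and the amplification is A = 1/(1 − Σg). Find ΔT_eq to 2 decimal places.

Total gain g = -0.082 + 0.324 = 0.242.
Amplification A = 1/(1 − 0.242) = 1.319.
ΔT = 1.34 × 1.319 = 1.77 K.

1.77 K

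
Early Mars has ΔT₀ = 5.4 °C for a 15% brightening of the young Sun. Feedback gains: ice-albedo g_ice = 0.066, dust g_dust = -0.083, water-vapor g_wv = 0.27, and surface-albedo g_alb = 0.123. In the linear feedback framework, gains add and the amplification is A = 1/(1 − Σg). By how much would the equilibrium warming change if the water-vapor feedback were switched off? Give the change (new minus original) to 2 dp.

Original: g = 0.376, ΔT = 5.4/(1−0.376) = 8.6538 °C.
Without water-vapor: g' = 0.106, ΔT' = 5.4/(1−0.106) = 6.0403 °C.
Change = 6.0403 − 8.6538 = -2.61 °C.

-2.61 °C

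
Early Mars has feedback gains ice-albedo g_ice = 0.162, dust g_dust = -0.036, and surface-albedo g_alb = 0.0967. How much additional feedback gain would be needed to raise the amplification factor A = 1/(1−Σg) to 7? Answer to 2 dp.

Current total gain = 0.2227.
Target gain for A = 7: g* = 1 − 1/7 = 0.8571.
Additional gain needed = 0.8571 − 0.2227 = 0.63.

0.63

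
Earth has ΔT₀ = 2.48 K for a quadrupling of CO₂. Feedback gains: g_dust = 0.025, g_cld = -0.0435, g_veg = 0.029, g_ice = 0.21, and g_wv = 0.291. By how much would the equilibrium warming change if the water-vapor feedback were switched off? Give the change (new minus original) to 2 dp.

-1.90 K

Original: g = 0.5115, ΔT = 2.48/(1−0.5115) = 5.0768 K.
Without water-vapor: g' = 0.2205, ΔT' = 2.48/(1−0.2205) = 3.1815 K.
Change = 3.1815 − 5.0768 = -1.90 K.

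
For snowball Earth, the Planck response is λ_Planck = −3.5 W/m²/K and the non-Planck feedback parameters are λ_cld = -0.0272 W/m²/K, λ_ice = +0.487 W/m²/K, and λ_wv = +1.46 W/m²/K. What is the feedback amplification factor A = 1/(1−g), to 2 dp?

2.21

Convert to gains: g_cld = -0.0272/3.5 = -0.007771; g_ice = 0.487/3.5 = 0.1391; g_wv = 1.46/3.5 = 0.4171.
Total gain g = 0.548429.
A = 1/(1 − 0.548429) = 2.21.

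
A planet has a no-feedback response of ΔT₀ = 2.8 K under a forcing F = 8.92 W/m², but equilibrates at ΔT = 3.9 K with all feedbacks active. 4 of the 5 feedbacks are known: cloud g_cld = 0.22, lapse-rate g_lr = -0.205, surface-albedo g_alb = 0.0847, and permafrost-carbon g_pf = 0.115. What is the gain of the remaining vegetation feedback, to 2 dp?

Amplification A = ΔT/ΔT₀ = 3.9/2.8 = 1.393.
Total gain g = 1 − 1/A = 1 − 1/1.393 = 0.2821.
Known gains sum to 0.22 − 0.205 + 0.0847 + 0.115 = 0.2147.
g_veg = 0.2821 − 0.2147 = 0.07.

0.07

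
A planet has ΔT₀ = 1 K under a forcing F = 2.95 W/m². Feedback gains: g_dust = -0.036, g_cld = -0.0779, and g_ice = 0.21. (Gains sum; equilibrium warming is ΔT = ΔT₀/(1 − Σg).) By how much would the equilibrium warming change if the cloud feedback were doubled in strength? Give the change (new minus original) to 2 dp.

-0.09 K

Original: g = 0.0961, ΔT = 1/(1−0.0961) = 1.1063 K.
With doubled cloud: g' = 0.0182, ΔT' = 1/(1−0.0182) = 1.0185 K.
Change = 1.0185 − 1.1063 = -0.09 K.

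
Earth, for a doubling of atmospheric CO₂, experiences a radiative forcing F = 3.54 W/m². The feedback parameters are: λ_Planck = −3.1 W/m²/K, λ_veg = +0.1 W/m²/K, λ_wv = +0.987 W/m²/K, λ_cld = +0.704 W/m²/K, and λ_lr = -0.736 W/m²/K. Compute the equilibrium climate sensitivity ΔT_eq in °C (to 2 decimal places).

Net feedback parameter λ = (−3.1) + (+0.1) + (+0.987) + (+0.704) + (-0.736) = -2.045 W/m²/K.
ΔT = −F/λ = −3.54/(-2.045) = 1.73 °C.

1.73 °C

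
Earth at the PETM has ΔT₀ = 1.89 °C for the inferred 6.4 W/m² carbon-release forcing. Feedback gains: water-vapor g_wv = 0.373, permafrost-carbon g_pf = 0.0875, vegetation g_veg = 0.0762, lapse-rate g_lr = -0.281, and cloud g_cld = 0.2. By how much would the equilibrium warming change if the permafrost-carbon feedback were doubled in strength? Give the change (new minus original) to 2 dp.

0.67 °C

Original: g = 0.4557, ΔT = 1.89/(1−0.4557) = 3.4723 °C.
With doubled permafrost-carbon: g' = 0.5432, ΔT' = 1.89/(1−0.5432) = 4.1375 °C.
Change = 4.1375 − 3.4723 = 0.67 °C.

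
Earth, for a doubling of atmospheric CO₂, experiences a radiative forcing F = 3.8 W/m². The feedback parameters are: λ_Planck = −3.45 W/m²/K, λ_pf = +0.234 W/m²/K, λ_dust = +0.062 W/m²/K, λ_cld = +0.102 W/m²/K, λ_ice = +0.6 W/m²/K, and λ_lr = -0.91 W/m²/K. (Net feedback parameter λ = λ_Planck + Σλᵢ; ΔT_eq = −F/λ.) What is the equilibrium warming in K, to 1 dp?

Net feedback parameter λ = (−3.45) + (+0.234) + (+0.062) + (+0.102) + (+0.6) + (-0.91) = -3.362 W/m²/K.
ΔT = −F/λ = −3.8/(-3.362) = 1.1 K.

1.1 K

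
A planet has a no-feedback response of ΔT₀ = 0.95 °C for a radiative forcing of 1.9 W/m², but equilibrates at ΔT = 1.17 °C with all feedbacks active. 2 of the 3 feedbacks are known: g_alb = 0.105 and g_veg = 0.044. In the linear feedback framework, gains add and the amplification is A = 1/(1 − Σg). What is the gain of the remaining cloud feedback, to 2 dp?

Amplification A = ΔT/ΔT₀ = 1.17/0.95 = 1.232.
Total gain g = 1 − 1/A = 1 − 1/1.232 = 0.1883.
Known gains sum to 0.105 + 0.044 = 0.149.
g_cld = 0.1883 − 0.149 = 0.04.

0.04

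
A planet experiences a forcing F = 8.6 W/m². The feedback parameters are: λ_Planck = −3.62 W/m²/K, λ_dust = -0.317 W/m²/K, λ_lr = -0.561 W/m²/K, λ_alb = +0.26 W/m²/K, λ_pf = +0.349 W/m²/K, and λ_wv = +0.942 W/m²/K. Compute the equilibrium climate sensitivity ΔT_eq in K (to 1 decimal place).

Net feedback parameter λ = (−3.62) + (-0.317) + (-0.561) + (+0.26) + (+0.349) + (+0.942) = -2.947 W/m²/K.
ΔT = −F/λ = −8.6/(-2.947) = 2.9 K.

2.9 K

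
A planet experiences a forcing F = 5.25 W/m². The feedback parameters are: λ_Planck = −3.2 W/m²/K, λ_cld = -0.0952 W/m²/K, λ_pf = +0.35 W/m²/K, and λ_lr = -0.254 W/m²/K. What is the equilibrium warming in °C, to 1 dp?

1.6 °C

Net feedback parameter λ = (−3.2) + (-0.0952) + (+0.35) + (-0.254) = -3.1992 W/m²/K.
ΔT = −F/λ = −5.25/(-3.1992) = 1.6 °C.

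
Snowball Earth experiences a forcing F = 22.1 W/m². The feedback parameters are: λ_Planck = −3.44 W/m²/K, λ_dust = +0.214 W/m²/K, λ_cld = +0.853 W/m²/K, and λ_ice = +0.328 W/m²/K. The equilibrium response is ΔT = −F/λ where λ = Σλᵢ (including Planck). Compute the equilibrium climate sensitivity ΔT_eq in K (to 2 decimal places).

10.81 K

Net feedback parameter λ = (−3.44) + (+0.214) + (+0.853) + (+0.328) = -2.045 W/m²/K.
ΔT = −F/λ = −22.1/(-2.045) = 10.81 K.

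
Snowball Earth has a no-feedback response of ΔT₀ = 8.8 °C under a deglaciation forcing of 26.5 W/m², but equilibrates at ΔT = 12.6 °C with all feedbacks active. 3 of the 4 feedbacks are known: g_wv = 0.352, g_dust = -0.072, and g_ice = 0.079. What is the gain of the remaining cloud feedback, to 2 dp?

Amplification A = ΔT/ΔT₀ = 12.6/8.8 = 1.432.
Total gain g = 1 − 1/A = 1 − 1/1.432 = 0.3017.
Known gains sum to 0.352 − 0.072 + 0.079 = 0.359.
g_cld = 0.3017 − 0.359 = -0.06.

-0.06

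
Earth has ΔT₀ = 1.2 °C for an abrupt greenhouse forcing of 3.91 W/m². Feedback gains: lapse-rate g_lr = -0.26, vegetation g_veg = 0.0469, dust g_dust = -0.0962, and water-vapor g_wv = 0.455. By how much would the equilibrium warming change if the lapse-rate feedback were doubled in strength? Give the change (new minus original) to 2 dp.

Original: g = 0.1457, ΔT = 1.2/(1−0.1457) = 1.4047 °C.
With doubled lapse-rate: g' = -0.1143, ΔT' = 1.2/(1+0.1143) = 1.0769 °C.
Change = 1.0769 − 1.4047 = -0.33 °C.

-0.33 °C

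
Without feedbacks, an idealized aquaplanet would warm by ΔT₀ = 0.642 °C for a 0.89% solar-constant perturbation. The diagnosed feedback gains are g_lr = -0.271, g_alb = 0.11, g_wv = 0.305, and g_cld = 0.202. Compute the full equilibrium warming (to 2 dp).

0.98 °C

Total gain g = -0.271 + 0.11 + 0.305 + 0.202 = 0.346.
Amplification A = 1/(1 − 0.346) = 1.529.
ΔT = 0.642 × 1.529 = 0.98 °C.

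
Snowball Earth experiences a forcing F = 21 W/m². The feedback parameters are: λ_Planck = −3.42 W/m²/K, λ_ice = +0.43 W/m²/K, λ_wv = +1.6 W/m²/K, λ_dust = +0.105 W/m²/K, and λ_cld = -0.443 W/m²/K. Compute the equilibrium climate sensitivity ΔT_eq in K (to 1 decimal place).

12.2 K

Net feedback parameter λ = (−3.42) + (+0.43) + (+1.6) + (+0.105) + (-0.443) = -1.728 W/m²/K.
ΔT = −F/λ = −21/(-1.728) = 12.2 K.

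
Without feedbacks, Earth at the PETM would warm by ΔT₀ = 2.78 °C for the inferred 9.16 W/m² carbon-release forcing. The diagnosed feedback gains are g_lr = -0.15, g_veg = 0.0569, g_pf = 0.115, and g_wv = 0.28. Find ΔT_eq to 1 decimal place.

Total gain g = -0.15 + 0.0569 + 0.115 + 0.28 = 0.3019.
Amplification A = 1/(1 − 0.3019) = 1.432.
ΔT = 2.78 × 1.432 = 4.0 °C.

4.0 °C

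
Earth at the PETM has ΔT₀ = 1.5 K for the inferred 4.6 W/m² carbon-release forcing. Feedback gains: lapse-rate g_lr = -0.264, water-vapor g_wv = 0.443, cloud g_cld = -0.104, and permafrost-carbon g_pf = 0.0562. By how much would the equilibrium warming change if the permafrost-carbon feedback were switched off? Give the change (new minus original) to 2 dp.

-0.10 K

Original: g = 0.1312, ΔT = 1.5/(1−0.1312) = 1.7265 K.
Without permafrost-carbon: g' = 0.075, ΔT' = 1.5/(1−0.075) = 1.6216 K.
Change = 1.6216 − 1.7265 = -0.10 K.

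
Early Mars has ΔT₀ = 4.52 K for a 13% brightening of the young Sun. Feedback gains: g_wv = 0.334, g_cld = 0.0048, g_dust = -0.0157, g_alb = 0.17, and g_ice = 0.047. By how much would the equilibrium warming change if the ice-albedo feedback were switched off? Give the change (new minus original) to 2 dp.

-0.91 K

Original: g = 0.5401, ΔT = 4.52/(1−0.5401) = 9.8282 K.
Without ice-albedo: g' = 0.4931, ΔT' = 4.52/(1−0.4931) = 8.9169 K.
Change = 8.9169 − 9.8282 = -0.91 K.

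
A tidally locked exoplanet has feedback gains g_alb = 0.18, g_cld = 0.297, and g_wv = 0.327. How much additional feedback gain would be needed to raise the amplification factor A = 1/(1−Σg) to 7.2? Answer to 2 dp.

0.06

Current total gain = 0.804.
Target gain for A = 7.2: g* = 1 − 1/7.2 = 0.8611.
Additional gain needed = 0.8611 − 0.804 = 0.06.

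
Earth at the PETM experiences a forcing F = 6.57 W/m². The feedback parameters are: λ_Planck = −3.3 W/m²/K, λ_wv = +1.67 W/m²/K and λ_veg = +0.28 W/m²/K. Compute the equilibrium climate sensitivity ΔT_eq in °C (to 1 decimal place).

4.9 °C

Net feedback parameter λ = (−3.3) + (+1.67) + (+0.28) = -1.35 W/m²/K.
ΔT = −F/λ = −6.57/(-1.35) = 4.9 °C.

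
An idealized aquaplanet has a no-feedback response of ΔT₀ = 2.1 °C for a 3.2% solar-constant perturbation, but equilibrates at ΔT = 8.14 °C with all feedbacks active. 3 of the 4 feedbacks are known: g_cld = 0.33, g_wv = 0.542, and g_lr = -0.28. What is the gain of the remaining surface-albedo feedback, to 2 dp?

Amplification A = ΔT/ΔT₀ = 8.14/2.1 = 3.876.
Total gain g = 1 − 1/A = 1 − 1/3.876 = 0.742.
Known gains sum to 0.33 + 0.542 − 0.28 = 0.592.
g_alb = 0.742 − 0.592 = 0.15.

0.15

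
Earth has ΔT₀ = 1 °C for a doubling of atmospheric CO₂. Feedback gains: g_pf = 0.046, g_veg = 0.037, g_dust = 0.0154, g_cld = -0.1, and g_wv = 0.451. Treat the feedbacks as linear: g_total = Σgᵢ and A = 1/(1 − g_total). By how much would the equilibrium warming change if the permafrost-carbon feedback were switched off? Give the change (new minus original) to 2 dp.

-0.14 °C

Original: g = 0.4494, ΔT = 1/(1−0.4494) = 1.8162 °C.
Without permafrost-carbon: g' = 0.4034, ΔT' = 1/(1−0.4034) = 1.6762 °C.
Change = 1.6762 − 1.8162 = -0.14 °C.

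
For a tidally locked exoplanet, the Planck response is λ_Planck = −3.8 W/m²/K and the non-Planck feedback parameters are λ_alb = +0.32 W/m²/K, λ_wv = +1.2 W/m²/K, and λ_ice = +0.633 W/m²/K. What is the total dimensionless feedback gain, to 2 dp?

Convert to gains: g_alb = 0.32/3.8 = 0.08421; g_wv = 1.2/3.8 = 0.3158; g_ice = 0.633/3.8 = 0.1666.
Total gain g = 0.56661.

0.57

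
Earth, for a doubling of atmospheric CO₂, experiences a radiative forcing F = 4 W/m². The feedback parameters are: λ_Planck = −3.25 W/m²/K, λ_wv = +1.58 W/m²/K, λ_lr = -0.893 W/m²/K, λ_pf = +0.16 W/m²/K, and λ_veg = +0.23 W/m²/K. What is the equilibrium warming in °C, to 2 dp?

1.84 °C

Net feedback parameter λ = (−3.25) + (+1.58) + (-0.893) + (+0.16) + (+0.23) = -2.173 W/m²/K.
ΔT = −F/λ = −4/(-2.173) = 1.84 °C.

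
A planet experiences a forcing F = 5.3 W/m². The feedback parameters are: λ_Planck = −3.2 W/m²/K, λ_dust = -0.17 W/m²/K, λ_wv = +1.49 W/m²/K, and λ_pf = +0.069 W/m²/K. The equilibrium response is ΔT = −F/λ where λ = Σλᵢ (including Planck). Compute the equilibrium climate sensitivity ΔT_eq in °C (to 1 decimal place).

Net feedback parameter λ = (−3.2) + (-0.17) + (+1.49) + (+0.069) = -1.811 W/m²/K.
ΔT = −F/λ = −5.3/(-1.811) = 2.9 °C.

2.9 °C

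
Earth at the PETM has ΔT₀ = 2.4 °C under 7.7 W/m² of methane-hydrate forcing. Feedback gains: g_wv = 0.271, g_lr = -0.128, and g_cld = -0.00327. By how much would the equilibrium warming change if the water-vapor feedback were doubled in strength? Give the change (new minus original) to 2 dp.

1.28 °C

Original: g = 0.13973, ΔT = 2.4/(1−0.13973) = 2.7898 °C.
With doubled water-vapor: g' = 0.41073, ΔT' = 2.4/(1−0.41073) = 4.0728 °C.
Change = 4.0728 − 2.7898 = 1.28 °C.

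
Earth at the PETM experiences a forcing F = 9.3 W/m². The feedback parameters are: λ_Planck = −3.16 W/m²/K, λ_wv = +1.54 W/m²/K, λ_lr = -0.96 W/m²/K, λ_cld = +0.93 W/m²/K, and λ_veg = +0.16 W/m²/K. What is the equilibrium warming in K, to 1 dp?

Net feedback parameter λ = (−3.16) + (+1.54) + (-0.96) + (+0.93) + (+0.16) = -1.49 W/m²/K.
ΔT = −F/λ = −9.3/(-1.49) = 6.2 K.

6.2 K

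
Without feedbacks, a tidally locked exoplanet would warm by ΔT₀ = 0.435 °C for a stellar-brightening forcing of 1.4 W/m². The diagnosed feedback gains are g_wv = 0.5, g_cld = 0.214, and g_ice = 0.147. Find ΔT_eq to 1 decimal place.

Total gain g = 0.5 + 0.214 + 0.147 = 0.861.
Amplification A = 1/(1 − 0.861) = 7.194.
ΔT = 0.435 × 7.194 = 3.1 °C.

3.1 °C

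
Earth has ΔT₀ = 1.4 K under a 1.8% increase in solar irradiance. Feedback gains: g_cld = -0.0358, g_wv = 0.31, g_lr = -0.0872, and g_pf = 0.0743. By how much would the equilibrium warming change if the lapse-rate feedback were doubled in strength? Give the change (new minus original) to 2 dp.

-0.20 K

Original: g = 0.2613, ΔT = 1.4/(1−0.2613) = 1.8952 K.
With doubled lapse-rate: g' = 0.1741, ΔT' = 1.4/(1−0.1741) = 1.6951 K.
Change = 1.6951 − 1.8952 = -0.20 K.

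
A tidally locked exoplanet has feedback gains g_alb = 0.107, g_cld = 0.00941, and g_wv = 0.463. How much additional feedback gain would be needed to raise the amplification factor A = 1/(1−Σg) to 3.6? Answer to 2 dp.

0.14

Current total gain = 0.57941.
Target gain for A = 3.6: g* = 1 − 1/3.6 = 0.7222.
Additional gain needed = 0.7222 − 0.57941 = 0.14.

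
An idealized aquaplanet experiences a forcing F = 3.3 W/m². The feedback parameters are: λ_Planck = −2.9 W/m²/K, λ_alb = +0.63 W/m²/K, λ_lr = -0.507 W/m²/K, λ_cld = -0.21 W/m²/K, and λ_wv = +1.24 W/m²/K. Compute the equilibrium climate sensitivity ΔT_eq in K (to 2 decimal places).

1.89 K

Net feedback parameter λ = (−2.9) + (+0.63) + (-0.507) + (-0.21) + (+1.24) = -1.747 W/m²/K.
ΔT = −F/λ = −3.3/(-1.747) = 1.89 K.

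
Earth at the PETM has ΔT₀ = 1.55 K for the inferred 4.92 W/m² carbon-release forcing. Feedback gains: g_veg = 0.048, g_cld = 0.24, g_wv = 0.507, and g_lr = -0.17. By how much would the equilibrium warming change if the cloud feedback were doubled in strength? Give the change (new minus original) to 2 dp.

7.35 K

Original: g = 0.625, ΔT = 1.55/(1−0.625) = 4.1333 K.
With doubled cloud: g' = 0.865, ΔT' = 1.55/(1−0.865) = 11.4815 K.
Change = 11.4815 − 4.1333 = 7.35 K.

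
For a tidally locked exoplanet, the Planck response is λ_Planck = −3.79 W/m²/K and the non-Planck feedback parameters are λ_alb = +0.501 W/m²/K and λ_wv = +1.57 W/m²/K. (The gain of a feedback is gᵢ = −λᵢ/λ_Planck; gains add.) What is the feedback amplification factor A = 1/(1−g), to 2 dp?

Convert to gains: g_alb = 0.501/3.79 = 0.1322; g_wv = 1.57/3.79 = 0.4142.
Total gain g = 0.5464.
A = 1/(1 − 0.5464) = 2.20.

2.20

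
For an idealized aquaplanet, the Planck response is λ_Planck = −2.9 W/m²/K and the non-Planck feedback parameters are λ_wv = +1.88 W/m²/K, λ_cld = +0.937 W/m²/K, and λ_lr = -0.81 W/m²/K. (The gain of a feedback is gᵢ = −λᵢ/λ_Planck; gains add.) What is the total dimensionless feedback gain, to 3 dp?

0.692

Convert to gains: g_wv = 1.88/2.9 = 0.6483; g_cld = 0.937/2.9 = 0.3231; g_lr = -0.81/2.9 = -0.2793.
Total gain g = 0.6921.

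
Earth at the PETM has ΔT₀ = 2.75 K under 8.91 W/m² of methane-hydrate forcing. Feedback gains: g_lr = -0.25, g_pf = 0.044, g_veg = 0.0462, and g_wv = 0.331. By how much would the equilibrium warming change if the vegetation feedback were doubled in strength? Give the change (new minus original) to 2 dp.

Original: g = 0.1712, ΔT = 2.75/(1−0.1712) = 3.3181 K.
With doubled vegetation: g' = 0.2174, ΔT' = 2.75/(1−0.2174) = 3.5139 K.
Change = 3.5139 − 3.3181 = 0.20 K.

0.20 K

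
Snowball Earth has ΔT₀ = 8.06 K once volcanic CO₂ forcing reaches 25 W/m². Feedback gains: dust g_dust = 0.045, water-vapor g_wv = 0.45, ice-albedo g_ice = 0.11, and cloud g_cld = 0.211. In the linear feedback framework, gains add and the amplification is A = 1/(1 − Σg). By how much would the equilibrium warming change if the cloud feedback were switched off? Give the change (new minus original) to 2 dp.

Original: g = 0.816, ΔT = 8.06/(1−0.816) = 43.8043 K.
Without cloud: g' = 0.605, ΔT' = 8.06/(1−0.605) = 20.4051 K.
Change = 20.4051 − 43.8043 = -23.40 K.

-23.40 K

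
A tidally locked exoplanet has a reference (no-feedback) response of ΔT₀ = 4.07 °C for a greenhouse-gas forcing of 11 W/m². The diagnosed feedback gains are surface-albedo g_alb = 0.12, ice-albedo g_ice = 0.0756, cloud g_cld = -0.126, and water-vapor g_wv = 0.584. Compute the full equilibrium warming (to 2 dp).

Total gain g = 0.12 + 0.0756 − 0.126 + 0.584 = 0.6536.
Amplification A = 1/(1 − 0.6536) = 2.887.
ΔT = 4.07 × 2.887 = 11.75 °C.

11.75 °C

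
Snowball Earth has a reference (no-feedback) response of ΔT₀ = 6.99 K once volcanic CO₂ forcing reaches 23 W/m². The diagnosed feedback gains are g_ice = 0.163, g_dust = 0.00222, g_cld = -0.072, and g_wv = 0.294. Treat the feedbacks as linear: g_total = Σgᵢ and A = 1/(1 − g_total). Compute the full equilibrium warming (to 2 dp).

Total gain g = 0.163 + 0.00222 − 0.072 + 0.294 = 0.38722.
Amplification A = 1/(1 − 0.38722) = 1.632.
ΔT = 6.99 × 1.632 = 11.41 K.

11.41 K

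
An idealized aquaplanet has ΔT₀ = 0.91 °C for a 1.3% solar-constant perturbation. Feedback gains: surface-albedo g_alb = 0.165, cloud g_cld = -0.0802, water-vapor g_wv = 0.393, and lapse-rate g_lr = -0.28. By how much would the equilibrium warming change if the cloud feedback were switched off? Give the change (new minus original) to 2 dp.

Original: g = 0.1978, ΔT = 0.91/(1−0.1978) = 1.1344 °C.
Without cloud: g' = 0.278, ΔT' = 0.91/(1−0.278) = 1.2604 °C.
Change = 1.2604 − 1.1344 = 0.13 °C.

0.13 °C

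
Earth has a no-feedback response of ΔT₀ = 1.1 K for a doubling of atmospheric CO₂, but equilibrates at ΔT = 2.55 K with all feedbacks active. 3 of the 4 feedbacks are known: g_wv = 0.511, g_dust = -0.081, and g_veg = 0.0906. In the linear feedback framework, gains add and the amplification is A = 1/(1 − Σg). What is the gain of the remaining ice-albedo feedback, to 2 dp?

Amplification A = ΔT/ΔT₀ = 2.55/1.1 = 2.318.
Total gain g = 1 − 1/A = 1 − 1/2.318 = 0.5686.
Known gains sum to 0.511 − 0.081 + 0.0906 = 0.5206.
g_ice = 0.5686 − 0.5206 = 0.05.

0.05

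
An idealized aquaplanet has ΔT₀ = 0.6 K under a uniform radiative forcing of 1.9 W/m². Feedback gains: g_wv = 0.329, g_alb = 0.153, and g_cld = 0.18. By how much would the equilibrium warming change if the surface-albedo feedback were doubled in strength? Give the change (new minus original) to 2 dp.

1.47 K

Original: g = 0.662, ΔT = 0.6/(1−0.662) = 1.7751 K.
With doubled surface-albedo: g' = 0.815, ΔT' = 0.6/(1−0.815) = 3.2432 K.
Change = 3.2432 − 1.7751 = 1.47 K.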